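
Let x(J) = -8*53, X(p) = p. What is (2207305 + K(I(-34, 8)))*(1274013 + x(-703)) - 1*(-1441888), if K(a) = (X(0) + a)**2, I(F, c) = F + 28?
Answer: 2811246658737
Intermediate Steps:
I(F, c) = 28 + F
K(a) = a**2 (K(a) = (0 + a)**2 = a**2)
x(J) = -424
(2207305 + K(I(-34, 8)))*(1274013 + x(-703)) - 1*(-1441888) = (2207305 + (28 - 34)**2)*(1274013 - 424) - 1*(-1441888) = (2207305 + (-6)**2)*1273589 + 1441888 = (2207305 + 36)*1273589 + 1441888 = 2207341*1273589 + 1441888 = 2811245216849 + 1441888 = 2811246658737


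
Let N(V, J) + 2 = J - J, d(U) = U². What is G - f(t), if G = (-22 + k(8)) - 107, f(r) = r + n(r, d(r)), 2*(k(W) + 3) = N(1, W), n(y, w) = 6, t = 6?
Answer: -145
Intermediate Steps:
N(V, J) = -2 (N(V, J) = -2 + (J - J) = -2 + 0 = -2)
k(W) = -4 (k(W) = -3 + (½)*(-2) = -3 - 1 = -4)
f(r) = 6 + r (f(r) = r + 6 = 6 + r)
G = -133 (G = (-22 - 4) - 107 = -26 - 107 = -133)
G - f(t) = -133 - (6 + 6) = -133 - 1*12 = -133 - 12 = -145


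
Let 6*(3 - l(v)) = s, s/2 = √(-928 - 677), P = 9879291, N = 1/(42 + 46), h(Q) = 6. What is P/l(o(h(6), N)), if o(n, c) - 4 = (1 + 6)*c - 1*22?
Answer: 88913619/562 + 9879291*I*√1605/562 ≈ 1.5821e+5 + 7.0425e+5*I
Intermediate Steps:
N = 1/88 ≈ 0.011364
o(n, c) = -18 + 7*c (o(n, c) = 4 + ((1 + 6)*c - 1*22) = 4 + (7*c - 22) = 4 + (-22 + 7*c) = -18 + 7*c)
s = 2*I*√1605 (s = 2*√(-928 - 677) = 2*√(-1605) = 2*(I*√1605) = 2*I*√1605 ≈ 80.125*I)
l(v) = 3 - I*√1605/3
P/l(o(h(6), N)) = 9879291/(3 - I*√1605/3)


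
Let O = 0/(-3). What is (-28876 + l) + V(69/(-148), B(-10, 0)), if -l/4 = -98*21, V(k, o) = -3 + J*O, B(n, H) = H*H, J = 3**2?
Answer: -20647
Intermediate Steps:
J = 9
B(n, H) = H**2
O = 0 (O = 0*(-1/3) = 0)
V(k, o) = -3 (V(k, o) = -3 + 9*0 = -3 + 0 = -3)
l = 8232 (l = -(-392)*21 = -4*(-2058) = 8232)
(-28876 + l) + V(69/(-148), B(-10, 0)) = (-28876 + 8232) - 3 = -20644 - 3 = -20647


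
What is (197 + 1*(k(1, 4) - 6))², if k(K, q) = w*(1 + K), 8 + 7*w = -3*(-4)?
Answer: 1809025/49 ≈ 36919.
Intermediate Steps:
w = 4/7 (w = -8/7 + (-3*(-4))/7 = -8/7 + (⅐)*12 = -8/7 + 12/7 = 4/7 ≈ 0.57143)
k(K, q) = 4/7 + 4*K/7 (k(K, q) = 4*(1 + K)/7 = 4/7 + 4*K/7)
(197 + 1*(k(1, 4) - 6))² = (197 + 1*((4/7 + (4/7)*1) - 6))² = (197 + 1*((4/7 + 4/7) - 6))² = (197 + 1*(8/7 - 6))² = (197 + 1*(-34/7))² = (197 - 34/7)² = (1345/7)² = 1809025/49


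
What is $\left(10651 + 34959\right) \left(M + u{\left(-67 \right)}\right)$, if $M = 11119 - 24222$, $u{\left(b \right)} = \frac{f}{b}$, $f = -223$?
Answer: $- \frac{40030893580}{67} \approx -5.9748 \cdot 10^{8}$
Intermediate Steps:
$u{\left(b \right)} = - \frac{223}{b}$
$M = -13103$
$\left(10651 + 34959\right) \left(M + u{\left(-67 \right)}\right) = \left(10651 + 34959\right) \left(-13103 - \frac{223}{-67}\right) = 45610 \left(-13103 - - \frac{223}{67}\right) = 45610 \left(-13103 + \frac{223}{67}\right) = 45610 \left(- \frac{877678}{67}\right) = - \frac{40030893580}{67}$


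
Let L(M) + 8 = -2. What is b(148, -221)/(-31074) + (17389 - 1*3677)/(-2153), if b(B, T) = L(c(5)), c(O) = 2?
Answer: -213032579/33451161 ≈ -6.3685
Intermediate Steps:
L(M) = -10 (L(M) = -8 - 2 = -10)
b(B, T) = -10
b(148, -221)/(-31074) + (17389 - 1*3677)/(-2153) = -10/(-31074) + (17389 - 1*3677)/(-2153) = -10*(-1/31074) + (17389 - 3677)*(-1/2153) = 5/15537 + 13712*(-1/2153) = 5/15537 - 13712/2153 = -213032579/33451161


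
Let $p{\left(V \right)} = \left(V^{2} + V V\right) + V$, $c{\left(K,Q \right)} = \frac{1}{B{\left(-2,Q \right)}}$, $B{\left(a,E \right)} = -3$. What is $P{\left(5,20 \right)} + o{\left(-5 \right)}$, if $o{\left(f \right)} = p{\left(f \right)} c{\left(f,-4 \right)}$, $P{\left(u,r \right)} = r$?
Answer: $5$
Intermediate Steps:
$c{\left(K,Q \right)} = - \frac{1}{3}$ ($c{\left(K,Q \right)} = \frac{1}{-3} = - \frac{1}{3}$)
$p{\left(V \right)} = V + 2 V^{2}$ ($p{\left(V \right)} = \left(V^{2} + V^{2}\right) + V = 2 V^{2} + V = V + 2 V^{2}$)
$o{\left(f \right)} = - \frac{f \left(1 + 2 f\right)}{3}$ ($o{\left(f \right)} = f \left(1 + 2 f\right) \left(- \frac{1}{3}\right) = - \frac{f \left(1 + 2 f\right)}{3}$)
$P{\left(5,20 \right)} + o{\left(-5 \right)} = 20 - - \frac{5 \left(1 + 2 \left(-5\right)\right)}{3} = 20 - - \frac{5 \left(1 - 10\right)}{3} = 20 - \left(- \frac{5}{3}\right) \left(-9\right) = 20 - 15 = 5$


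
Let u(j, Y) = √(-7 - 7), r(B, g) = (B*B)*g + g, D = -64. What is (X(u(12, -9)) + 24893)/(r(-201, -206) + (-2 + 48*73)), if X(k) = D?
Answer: -24829/8319310 ≈ -0.0029845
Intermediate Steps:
r(B, g) = g + g*B² (r(B, g) = B²*g + g = g*B² + g = g + g*B²)
u(j, Y) = I*√14 (u(j, Y) = √(-14) = I*√14)
X(k) = -64
(X(u(12, -9)) + 24893)/(r(-201, -206) + (-2 + 48*73)) = (-64 + 24893)/(-206*(1 + (-201)²) + (-2 + 48*73)) = 24829/(-206*(1 + 40401) + (-2 + 3504)) = 24829/(-206*40402 + 3502) = 24829/(-8322812 + 3502) = 24829/(-8319310) = 24829*(-1/8319310) = -24829/8319310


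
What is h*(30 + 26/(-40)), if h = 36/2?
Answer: 5283/10 ≈ 528.30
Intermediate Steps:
h = 18 (h = 36*(½) = 18)
h*(30 + 26/(-40)) = 18*(30 + 26/(-40)) = 18*(30 + 26*(-1/40)) = 18*(30 - 13/20) = 18*(587/20) = 5283/10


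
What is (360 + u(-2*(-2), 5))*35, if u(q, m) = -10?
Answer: 12250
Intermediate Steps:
(360 + u(-2*(-2), 5))*35 = (360 - 10)*35 = 350*35 = 12250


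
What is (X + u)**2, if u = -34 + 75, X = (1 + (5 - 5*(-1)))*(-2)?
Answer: 361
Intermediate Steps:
X = -22 (X = (1 + (5 + 5))*(-2) = (1 + 10)*(-2) = 11*(-2) = -22)
u = 41
(X + u)**2 = (-22 + 41)**2 = 19**2 = 361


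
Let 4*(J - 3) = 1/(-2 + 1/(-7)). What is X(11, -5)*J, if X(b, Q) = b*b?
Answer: 20933/60 ≈ 348.88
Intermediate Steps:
J = 173/60 (J = 3 + 1/(4*(-2 + 1/(-7))) = 3 + 1/(4*(-2 + 1*(-1/7))) = 3 + 1/(4*(-2 - 1/7)) = 3 + 1/(4*(-15/7)) = 3 + (1/4)*(-7/15) = 3 - 7/60 = 173/60 ≈ 2.8833)
X(b, Q) = b**2
X(11, -5)*J = 11**2*(173/60) = 121*(173/60) = 20933/60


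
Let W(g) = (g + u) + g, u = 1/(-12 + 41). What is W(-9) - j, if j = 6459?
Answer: -187832/29 ≈ -6477.0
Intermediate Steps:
u = 1/29 ≈ 0.034483
W(g) = 1/29 + 2*g (W(g) = (g + 1/29) + g = (1/29 + g) + g = 1/29 + 2*g)
W(-9) - j = (1/29 + 2*(-9)) - 1*6459 = (1/29 - 18) - 6459 = -521/29 - 6459 = -187832/29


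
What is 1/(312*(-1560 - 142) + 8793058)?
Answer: 1/8262034 ≈ 1.2104e-7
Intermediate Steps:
1/(312*(-1560 - 142) + 8793058) = 1/(312*(-1702) + 8793058) = 1/(-531024 + 8793058) = 1/8262034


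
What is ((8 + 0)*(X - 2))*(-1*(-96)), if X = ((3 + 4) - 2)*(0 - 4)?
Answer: -16896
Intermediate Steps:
X = -20 (X = (7 - 2)*(-4) = 5*(-4) = -20)
((8 + 0)*(X - 2))*(-1*(-96)) = ((8 + 0)*(-20 - 2))*(-1*(-96)) = (8*(-22))*96 = -176*96 = -16896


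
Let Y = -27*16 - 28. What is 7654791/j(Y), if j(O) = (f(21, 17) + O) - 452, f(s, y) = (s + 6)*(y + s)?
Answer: 2551597/38 ≈ 67147.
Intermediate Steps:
Y = -460 (Y = -432 - 28 = -460)
f(s, y) = (6 + s)*(s + y)
j(O) = 574 + O (j(O) = ((21² + 6*21 + 6*17 + 21*17) + O) - 452 = ((441 + 126 + 102 + 357) + O) - 452 = (1026 + O) - 452 = 574 + O)
7654791/j(Y) = 7654791/(574 - 460) = 7654791/114 = 7654791*(1/114) = 2551597/38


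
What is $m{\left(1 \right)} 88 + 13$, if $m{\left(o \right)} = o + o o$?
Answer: $189$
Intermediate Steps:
$m{\left(o \right)} = o + o^{2}$
$m{\left(1 \right)} 88 + 13 = 1 \left(1 + 1\right) 88 + 13 = 1 \cdot 2 \cdot 88 + 13 = 2 \cdot 88 + 13 = 176 + 13 = 189$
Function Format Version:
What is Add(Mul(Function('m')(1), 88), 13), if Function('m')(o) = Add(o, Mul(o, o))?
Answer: 189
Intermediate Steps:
Function('m')(o) = Add(o, Pow(o, 2))
Add(Mul(Function('m')(1), 88), 13) = Add(Mul(Mul(1, Add(1, 1)), 88), 13) = Add(Mul(Mul(1, 2), 88), 13) = Add(Mul(2, 88), 13) = Add(176, 13) = 189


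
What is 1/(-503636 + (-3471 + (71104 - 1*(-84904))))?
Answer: -1/351099 ≈ -2.8482e-6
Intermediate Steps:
1/(-503636 + (-3471 + (71104 - 1*(-84904)))) = 1/(-503636 + (-3471 + (71104 + 84904))) = 1/(-503636 + (-3471 + 156008)) = 1/(-503636 + 152537) = 1/(-351099) = -1/351099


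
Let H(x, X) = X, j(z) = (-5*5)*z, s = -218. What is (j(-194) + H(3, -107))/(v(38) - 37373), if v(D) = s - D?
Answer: -527/4181 ≈ -0.12605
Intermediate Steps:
v(D) = -218 - D
j(z) = -25*z
(j(-194) + H(3, -107))/(v(38) - 37373) = (-25*(-194) - 107)/((-218 - 1*38) - 37373) = (4850 - 107)/((-218 - 38) - 37373) = 4743/(-256 - 37373) = 4743/(-37629) = 4743*(-1/37629) = -527/4181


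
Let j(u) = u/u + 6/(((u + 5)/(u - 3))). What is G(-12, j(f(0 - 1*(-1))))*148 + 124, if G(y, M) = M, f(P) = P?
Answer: -24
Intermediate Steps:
j(u) = 1 + 6*(-3 + u)/(5 + u) (j(u) = 1 + 6/(((5 + u)/(-3 + u))) = 1 + 6*((-3 + u)/(5 + u)) = 1 + 6*(-3 + u)/(5 + u))
G(-12, j(f(0 - 1*(-1))))*148 + 124 = ((-13 + 7*(0 - 1*(-1)))/(5 + (0 - 1*(-1))))*148 + 124 = ((-13 + 7*(0 + 1))/(5 + (0 + 1)))*148 + 124 = ((-13 + 7*1)/(5 + 1))*148 + 124 = ((-13 + 7)/6)*148 + 124 = ((⅙)*(-6))*148 + 124 = -1*148 + 124 = -148 + 124 = -24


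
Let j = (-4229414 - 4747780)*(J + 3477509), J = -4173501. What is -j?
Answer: -6248055206448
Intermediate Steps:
j = 6248055206448 (j = (-4229414 - 4747780)*(-4173501 + 3477509) = -8977194*(-695992) = 6248055206448)
-j = -1*6248055206448 = -6248055206448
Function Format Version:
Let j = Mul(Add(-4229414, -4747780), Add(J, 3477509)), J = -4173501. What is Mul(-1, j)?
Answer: -6248055206448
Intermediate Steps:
j = 6248055206448 (j = Mul(Add(-4229414, -4747780), Add(-4173501, 3477509)) = Mul(-8977194, -695992) = 6248055206448)
Mul(-1, j) = Mul(-1, 6248055206448) = -6248055206448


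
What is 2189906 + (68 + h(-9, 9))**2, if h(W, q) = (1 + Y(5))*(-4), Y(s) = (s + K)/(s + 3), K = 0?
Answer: 8774753/4 ≈ 2.1937e+6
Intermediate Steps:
Y(s) = s/(3 + s) (Y(s) = (s + 0)/(s + 3) = s/(3 + s))
h(W, q) = -13/2 (h(W, q) = (1 + 5/(3 + 5))*(-4) = (1 + 5/8)*(-4) = (13/8)*(-4) = -13/2)
2189906 + (68 + h(-9, 9))**2 = 2189906 + (68 - 13/2)**2 = 2189906 + (123/2)**2 = 2189906 + 15129/4 = 8774753/4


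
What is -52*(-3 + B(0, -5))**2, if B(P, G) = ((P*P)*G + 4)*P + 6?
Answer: -468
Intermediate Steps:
B(P, G) = 6 + P*(4 + G*P**2) (B(P, G) = (P**2*G + 4)*P + 6 = (G*P**2 + 4)*P + 6 = (4 + G*P**2)*P + 6 = P*(4 + G*P**2) + 6 = 6 + P*(4 + G*P**2))
-52*(-3 + B(0, -5))**2 = -52*(-3 + (6 + 4*0 - 5*0**3))**2 = -52*(-3 + (6 + 0 - 5*0))**2 = -52*(-3 + (6 + 0 + 0))**2 = -52*(-3 + 6)**2 = -52*3**2 = -52*9 = -468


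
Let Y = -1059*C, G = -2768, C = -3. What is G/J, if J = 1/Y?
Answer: -8793936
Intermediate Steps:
Y = 3177 (Y = -1059*(-3) = 3177)
J = 1/3177 ≈ 0.00031476
G/J = -2768/1/3177 = -2768*3177 = -8793936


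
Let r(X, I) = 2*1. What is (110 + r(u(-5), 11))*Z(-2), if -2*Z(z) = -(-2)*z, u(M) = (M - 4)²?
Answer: 224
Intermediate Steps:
u(M) = (-4 + M)²
r(X, I) = 2
Z(z) = -z (Z(z) = -(-1)*(-z) = -z)
(110 + r(u(-5), 11))*Z(-2) = (110 + 2)*(-1*(-2)) = 112*2 = 224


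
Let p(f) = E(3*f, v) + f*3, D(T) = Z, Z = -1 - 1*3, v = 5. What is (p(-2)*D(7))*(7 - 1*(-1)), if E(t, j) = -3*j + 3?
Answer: 576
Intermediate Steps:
E(t, j) = 3 - 3*j
Z = -4 (Z = -1 - 3 = -4)
D(T) = -4
p(f) = -12 + 3*f (p(f) = (3 - 3*5) + f*3 = (3 - 15) + 3*f = -12 + 3*f)
(p(-2)*D(7))*(7 - 1*(-1)) = ((-12 + 3*(-2))*(-4))*(7 - 1*(-1)) = ((-12 - 6)*(-4))*(7 + 1) = -18*(-4)*8 = 72*8 = 576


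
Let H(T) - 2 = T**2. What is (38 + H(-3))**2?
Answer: 2401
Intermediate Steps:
H(T) = 2 + T**2
(38 + H(-3))**2 = (38 + (2 + (-3)**2))**2 = (38 + (2 + 9))**2 = (38 + 11)**2 = 49**2 = 2401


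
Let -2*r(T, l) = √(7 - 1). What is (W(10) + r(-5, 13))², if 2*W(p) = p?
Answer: (10 - √6)²/4 ≈ 14.253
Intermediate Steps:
W(p) = p/2
r(T, l) = -√6/2 (r(T, l) = -√(7 - 1)/2 = -√6/2)
(W(10) + r(-5, 13))² = ((½)*10 - √6/2)² = (5 - √6/2)²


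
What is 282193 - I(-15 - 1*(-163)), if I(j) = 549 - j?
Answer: 281792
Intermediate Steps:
282193 - I(-15 - 1*(-163)) = 282193 - (549 - (-15 - 1*(-163))) = 282193 - (549 - (-15 + 163)) = 282193 - (549 - 1*148) = 282193 - (549 - 148) = 282193 - 1*401 = 282193 - 401 = 281792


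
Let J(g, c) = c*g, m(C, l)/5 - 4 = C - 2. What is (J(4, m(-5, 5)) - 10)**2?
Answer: 4900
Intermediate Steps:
m(C, l) = 10 + 5*C (m(C, l) = 20 + 5*(C - 2) = 20 + 5*(-2 + C) = 20 + (-10 + 5*C) = 10 + 5*C)
(J(4, m(-5, 5)) - 10)**2 = ((10 + 5*(-5))*4 - 10)**2 = ((10 - 25)*4 - 10)**2 = (-15*4 - 10)**2 = (-60 - 10)**2 = (-70)**2 = 4900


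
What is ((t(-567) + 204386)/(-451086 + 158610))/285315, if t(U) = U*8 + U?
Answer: -199283/83447789940 ≈ -2.3881e-6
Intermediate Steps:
t(U) = 9*U (t(U) = 8*U + U = 9*U)
((t(-567) + 204386)/(-451086 + 158610))/285315 = ((9*(-567) + 204386)/(-451086 + 158610))/285315 = ((-5103 + 204386)/(-292476))*(1/285315) = (199283*(-1/292476))*(1/285315) = -199283/292476*1/285315 = -199283/83447789940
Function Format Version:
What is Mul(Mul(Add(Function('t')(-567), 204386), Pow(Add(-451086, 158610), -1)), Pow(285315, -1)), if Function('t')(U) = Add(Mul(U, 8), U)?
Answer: Rational(-199283, 83447789940) ≈ -2.3881e-6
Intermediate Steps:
Function('t')(U) = Mul(9, U) (Function('t')(U) = Add(Mul(8, U), U) = Mul(9, U))
Mul(Mul(Add(Function('t')(-567), 204386), Pow(Add(-451086, 158610), -1)), Pow(285315, -1)) = Mul(Mul(Add(Mul(9, -567), 204386), Pow(Add(-451086, 158610), -1)), Pow(285315, -1)) = Mul(Mul(Add(-5103, 204386), Pow(-292476, -1)), Rational(1, 285315)) = Mul(Mul(199283, Rational(-1, 292476)), Rational(1, 285315)) = Mul(Rational(-199283, 292476), Rational(1, 285315)) = Rational(-199283, 83447789940)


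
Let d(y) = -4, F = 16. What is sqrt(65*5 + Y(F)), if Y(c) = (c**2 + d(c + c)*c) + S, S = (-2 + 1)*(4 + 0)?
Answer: 3*sqrt(57) ≈ 22.650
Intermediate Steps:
S = -4 (S = -1*4 = -4)
Y(c) = -4 + c**2 - 4*c (Y(c) = (c**2 - 4*c) - 4 = -4 + c**2 - 4*c)
sqrt(65*5 + Y(F)) = sqrt(65*5 + (-4 + 16**2 - 4*16)) = sqrt(325 + (-4 + 256 - 64)) = sqrt(325 + 188) = sqrt(513) = 3*sqrt(57)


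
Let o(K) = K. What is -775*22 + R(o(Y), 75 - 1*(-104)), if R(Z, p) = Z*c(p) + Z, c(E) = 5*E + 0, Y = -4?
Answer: -20634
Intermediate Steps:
c(E) = 5*E
R(Z, p) = Z + 5*Z*p (R(Z, p) = Z*(5*p) + Z = 5*Z*p + Z = Z + 5*Z*p)
-775*22 + R(o(Y), 75 - 1*(-104)) = -775*22 - 4*(1 + 5*(75 - 1*(-104))) = -17050 - 4*(1 + 5*(75 + 104)) = -17050 - 4*(1 + 5*179) = -17050 - 4*(1 + 895) = -17050 - 4*896 = -17050 - 3584 = -20634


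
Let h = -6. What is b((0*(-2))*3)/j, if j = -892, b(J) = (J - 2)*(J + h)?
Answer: -3/223 ≈ -0.013453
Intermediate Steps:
b(J) = (-6 + J)*(-2 + J) (b(J) = (J - 2)*(J - 6) = (-2 + J)*(-6 + J) = (-6 + J)*(-2 + J))
b((0*(-2))*3)/j = (12 + ((0*(-2))*3)**2 - 8*0*(-2)*3)/(-892) = (12 + (0*3)**2 - 0*3)*(-1/892) = (12 + 0**2 - 8*0)*(-1/892) = (12 + 0 + 0)*(-1/892) = 12*(-1/892) = -3/223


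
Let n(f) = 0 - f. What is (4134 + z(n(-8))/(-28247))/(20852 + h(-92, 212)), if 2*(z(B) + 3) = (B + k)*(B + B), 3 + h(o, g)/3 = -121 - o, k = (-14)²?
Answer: 116771469/586294732 ≈ 0.19917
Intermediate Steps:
n(f) = -f
k = 196
h(o, g) = -372 - 3*o (h(o, g) = -9 + 3*(-121 - o) = -9 + (-363 - 3*o) = -372 - 3*o)
z(B) = -3 + B*(196 + B) (z(B) = -3 + ((B + 196)*(B + B))/2 = -3 + ((196 + B)*(2*B))/2 = -3 + (2*B*(196 + B))/2 = -3 + B*(196 + B))
(4134 + z(n(-8))/(-28247))/(20852 + h(-92, 212)) = (4134 + (-3 + (-1*(-8))² + 196*(-1*(-8)))/(-28247))/(20852 + (-372 - 3*(-92))) = (4134 + (-3 + 8² + 196*8)*(-1/28247))/(20852 + (-372 + 276)) = (4134 + (-3 + 64 + 1568)*(-1/28247))/(20852 - 96) = (4134 + 1629*(-1/28247))/20756 = (4134 - 1629/28247)*(1/20756) = (116771469/28247)*(1/20756) = 116771469/586294732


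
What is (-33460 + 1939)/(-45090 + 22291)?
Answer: 4503/3257 ≈ 1.3826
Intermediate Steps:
(-33460 + 1939)/(-45090 + 22291) = -31521/(-22799) = -31521*(-1/22799) = 4503/3257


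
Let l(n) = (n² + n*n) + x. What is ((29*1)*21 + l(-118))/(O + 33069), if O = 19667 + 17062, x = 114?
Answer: 28571/69798 ≈ 0.40934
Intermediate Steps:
l(n) = 114 + 2*n² (l(n) = (n² + n*n) + 114 = (n² + n²) + 114 = 2*n² + 114 = 114 + 2*n²)
O = 36729
((29*1)*21 + l(-118))/(O + 33069) = ((29*1)*21 + (114 + 2*(-118)²))/(36729 + 33069) = (29*21 + (114 + 2*13924))/69798 = (609 + (114 + 27848))*(1/69798) = (609 + 27962)*(1/69798) = 28571*(1/69798) = 28571/69798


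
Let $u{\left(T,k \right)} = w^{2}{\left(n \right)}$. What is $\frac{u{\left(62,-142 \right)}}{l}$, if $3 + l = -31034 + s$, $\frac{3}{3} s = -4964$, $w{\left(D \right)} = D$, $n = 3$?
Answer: $- \frac{9}{36001} \approx -0.00024999$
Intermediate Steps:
$u{\left(T,k \right)} = 9$ ($u{\left(T,k \right)} = 3^{2} = 9$)
$s = -4964$
$l = -36001$ ($l = -3 - 35998 = -36001$)
$\frac{u{\left(62,-142 \right)}}{l} = \frac{9}{-36001} = 9 \left(- \frac{1}{36001}\right) = - \frac{9}{36001}$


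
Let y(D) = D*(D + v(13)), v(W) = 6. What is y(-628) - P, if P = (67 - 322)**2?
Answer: 325591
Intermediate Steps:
P = 65025 (P = (-255)**2 = 65025)
y(D) = D*(6 + D) (y(D) = D*(D + 6) = D*(6 + D))
y(-628) - P = -628*(6 - 628) - 1*65025 = -628*(-622) - 65025 = 390616 - 65025 = 325591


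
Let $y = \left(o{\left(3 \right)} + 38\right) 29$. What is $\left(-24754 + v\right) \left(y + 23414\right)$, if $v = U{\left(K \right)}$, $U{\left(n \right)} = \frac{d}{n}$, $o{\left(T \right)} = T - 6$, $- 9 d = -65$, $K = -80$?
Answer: $- \frac{29026448227}{48} \approx -6.0472 \cdot 10^{8}$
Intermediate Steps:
$d = \frac{65}{9}$ ($d = \left(- \frac{1}{9}\right) \left(-65\right) = \frac{65}{9} \approx 7.2222$)
$o{\left(T \right)} = -6 + T$
$U{\left(n \right)} = \frac{65}{9 n}$
$v = - \frac{13}{144}$ ($v = \frac{65}{9 \left(-80\right)} = \frac{65}{9} \left(- \frac{1}{80}\right) = - \frac{13}{144} \approx -0.090278$)
$y = 1015$ ($y = \left(\left(-6 + 3\right) + 38\right) 29 = \left(-3 + 38\right) 29 = 35 \cdot 29 = 1015$)
$\left(-24754 + v\right) \left(y + 23414\right) = \left(-24754 - \frac{13}{144}\right) \left(1015 + 23414\right) = \left(- \frac{3564589}{144}\right) 24429 = - \frac{29026448227}{48}$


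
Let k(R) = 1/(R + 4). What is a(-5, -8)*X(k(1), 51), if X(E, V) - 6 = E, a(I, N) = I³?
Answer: -775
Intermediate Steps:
k(R) = 1/(4 + R)
X(E, V) = 6 + E
a(-5, -8)*X(k(1), 51) = (-5)³*(6 + 1/(4 + 1)) = -125*(6 + 1/5) = -125*(6 + ⅕) = -125*31/5 = -775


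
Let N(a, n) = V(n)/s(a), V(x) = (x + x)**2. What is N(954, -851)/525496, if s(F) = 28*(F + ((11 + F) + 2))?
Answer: 724201/7066344712 ≈ 0.00010249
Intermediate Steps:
s(F) = 364 + 56*F (s(F) = 28*(F + (13 + F)) = 28*(13 + 2*F) = 364 + 56*F)
V(x) = 4*x**2 (V(x) = (2*x)**2 = 4*x**2)
N(a, n) = 4*n**2/(364 + 56*a) (N(a, n) = (4*n**2)/(364 + 56*a) = 4*n**2/(364 + 56*a))
N(954, -851)/525496 = ((1/7)*(-851)**2/(13 + 2*954))/525496 = ((1/7)*724201/(13 + 1908))*(1/525496) = ((1/7)*724201/1921)*(1/525496) = ((1/7)*724201*(1/1921))*(1/525496) = (724201/13447)*(1/525496) = 724201/7066344712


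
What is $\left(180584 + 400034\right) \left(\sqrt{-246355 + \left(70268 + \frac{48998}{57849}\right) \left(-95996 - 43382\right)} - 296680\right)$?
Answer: $-172257748240 + \frac{580618 i \sqrt{32776282323135663015}}{57849} \approx -1.7226 \cdot 10^{11} + 5.7461 \cdot 10^{10} i$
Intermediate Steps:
$\left(180584 + 400034\right) \left(\sqrt{-246355 + \left(70268 + \frac{48998}{57849}\right) \left(-95996 - 43382\right)} - 296680\right) = 580618 \left(\sqrt{-246355 + \left(70268 + 48998 \cdot \frac{1}{57849}\right) \left(-139378\right)} - 296680\right) = 580618 \left(\sqrt{-246355 + \left(70268 + \frac{48998}{57849}\right) \left(-139378\right)} - 296680\right) = 580618 \left(\sqrt{-246355 + \frac{4064982530}{57849} \left(-139378\right)} - 296680\right) = 580618 \left(\sqrt{-246355 - \frac{566569135066340}{57849}} - 296680\right) = 580618 \left(\sqrt{- \frac{566583386456735}{57849}} - 296680\right) = 580618 \left(\frac{i \sqrt{32776282323135663015}}{57849} - 296680\right) = 580618 \left(-296680 + \frac{i \sqrt{32776282323135663015}}{57849}\right) = -172257748240 + \frac{580618 i \sqrt{32776282323135663015}}{57849}$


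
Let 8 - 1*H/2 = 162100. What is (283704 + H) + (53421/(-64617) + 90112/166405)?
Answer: -145089328753067/3584197295 ≈ -40480.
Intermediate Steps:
H = -324184 (H = 16 - 2*162100 = 16 - 324200 = -324184)
(283704 + H) + (53421/(-64617) + 90112/166405) = (283704 - 324184) + (53421/(-64617) + 90112/166405) = -40480 + (53421*(-1/64617) + 90112*(1/166405)) = -40480 + (-17807/21539 + 90112/166405) = -40480 - 1022251467/3584197295 = -145089328753067/3584197295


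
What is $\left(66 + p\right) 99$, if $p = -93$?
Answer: $-2673$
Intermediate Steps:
$\left(66 + p\right) 99 = \left(66 - 93\right) 99 = \left(-27\right) 99 = -2673$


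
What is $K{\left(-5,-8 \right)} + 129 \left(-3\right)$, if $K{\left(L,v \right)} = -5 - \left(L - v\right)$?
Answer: $-395$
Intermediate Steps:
$K{\left(L,v \right)} = -5 + v - L$ ($K{\left(L,v \right)} = -5 - \left(L - v\right) = -5 + v - L$)
$K{\left(-5,-8 \right)} + 129 \left(-3\right) = \left(-5 - 8 - -5\right) + 129 \left(-3\right) = \left(-5 - 8 + 5\right) - 387 = -8 - 387 = -395$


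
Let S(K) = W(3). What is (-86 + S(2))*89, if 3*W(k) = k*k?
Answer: -7387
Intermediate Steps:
W(k) = k²/3 (W(k) = (k*k)/3 = k²/3)
S(K) = 3 (S(K) = (⅓)*3² = (⅓)*9 = 3)
(-86 + S(2))*89 = (-86 + 3)*89 = -83*89 = -7387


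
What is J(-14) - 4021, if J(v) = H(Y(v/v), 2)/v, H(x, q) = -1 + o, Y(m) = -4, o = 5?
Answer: -28149/7 ≈ -4021.3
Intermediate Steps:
H(x, q) = 4 (H(x, q) = -1 + 5 = 4)
J(v) = 4/v
J(-14) - 4021 = 4/(-14) - 4021 = 4*(-1/14) - 4021 = -2/7 - 4021 = -28149/7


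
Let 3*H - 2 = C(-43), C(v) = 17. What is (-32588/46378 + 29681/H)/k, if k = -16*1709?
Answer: -2064508541/12047520304 ≈ -0.17136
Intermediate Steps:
H = 19/3 (H = ⅔ + (⅓)*17 = ⅔ + 17/3 = 19/3 ≈ 6.3333)
k = -27344
(-32588/46378 + 29681/H)/k = (-32588/46378 + 29681/(19/3))/(-27344) = (-32588*1/46378 + 29681*(3/19))*(-1/27344) = (-16294/23189 + 89043/19)*(-1/27344) = (2064508541/440591)*(-1/27344) = -2064508541/12047520304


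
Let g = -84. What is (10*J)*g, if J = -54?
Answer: 45360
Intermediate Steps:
(10*J)*g = (10*(-54))*(-84) = -540*(-84) = 45360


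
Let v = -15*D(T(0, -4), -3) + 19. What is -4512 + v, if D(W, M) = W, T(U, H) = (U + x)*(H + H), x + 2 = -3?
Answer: -5093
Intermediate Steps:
x = -5 (x = -2 - 3 = -5)
T(U, H) = 2*H*(-5 + U) (T(U, H) = (U - 5)*(H + H) = (-5 + U)*(2*H) = 2*H*(-5 + U))
v = -581 (v = -30*(-4)*(-5 + 0) + 19 = -30*(-4)*(-5) + 19 = -15*40 + 19 = -600 + 19 = -581)
-4512 + v = -4512 - 581 = -5093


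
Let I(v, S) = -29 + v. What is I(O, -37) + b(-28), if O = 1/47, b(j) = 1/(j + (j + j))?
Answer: -114455/3948 ≈ -28.991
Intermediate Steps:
b(j) = 1/(3*j) (b(j) = 1/(j + 2*j) = 1/(3*j))
O = 1/47 ≈ 0.021277
I(O, -37) + b(-28) = (-29 + 1/47) + (1/3)/(-28) = -1362/47 + (1/3)*(-1/28) = -1362/47 - 1/84 = -114455/3948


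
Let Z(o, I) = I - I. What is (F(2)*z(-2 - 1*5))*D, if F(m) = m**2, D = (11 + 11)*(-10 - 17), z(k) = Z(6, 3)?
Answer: 0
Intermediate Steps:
Z(o, I) = 0
z(k) = 0
D = -594 (D = 22*(-27) = -594)
(F(2)*z(-2 - 1*5))*D = (2**2*0)*(-594) = (4*0)*(-594) = 0*(-594) = 0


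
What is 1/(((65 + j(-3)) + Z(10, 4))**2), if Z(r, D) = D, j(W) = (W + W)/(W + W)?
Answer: 1/4900 ≈ 0.00020408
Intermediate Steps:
j(W) = 1 (j(W) = (2*W)/((2*W)) = (2*W)*(1/(2*W)) = 1)
1/(((65 + j(-3)) + Z(10, 4))**2) = 1/(((65 + 1) + 4)**2) = 1/((66 + 4)**2) = 1/(70**2) = 1/4900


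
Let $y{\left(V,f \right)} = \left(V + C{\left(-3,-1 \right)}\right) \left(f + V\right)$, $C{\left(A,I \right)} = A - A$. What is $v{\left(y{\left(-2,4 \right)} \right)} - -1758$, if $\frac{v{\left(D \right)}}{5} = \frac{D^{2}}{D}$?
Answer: $1738$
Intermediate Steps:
$C{\left(A,I \right)} = 0$
$y{\left(V,f \right)} = V \left(V + f\right)$ ($y{\left(V,f \right)} = \left(V + 0\right) \left(f + V\right) = V \left(V + f\right)$)
$v{\left(D \right)} = 5 D$ ($v{\left(D \right)} = 5 \frac{D^{2}}{D} = 5 D$)
$v{\left(y{\left(-2,4 \right)} \right)} - -1758 = 5 \left(- 2 \left(-2 + 4\right)\right) - -1758 = 5 \left(\left(-2\right) 2\right) + 1758 = 5 \left(-4\right) + 1758 = -20 + 1758 = 1738$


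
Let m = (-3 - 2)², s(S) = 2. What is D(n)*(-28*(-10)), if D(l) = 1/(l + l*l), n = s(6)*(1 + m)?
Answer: 70/689 ≈ 0.10160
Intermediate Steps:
m = 25 (m = (-5)² = 25)
n = 52 (n = 2*(1 + 25) = 2*26 = 52)
D(l) = 1/(l + l²)
D(n)*(-28*(-10)) = (1/(52*(1 + 52)))*(-28*(-10)) = ((1/52)/53)*280 = ((1/52)*(1/53))*280 = (1/2756)*280 = 70/689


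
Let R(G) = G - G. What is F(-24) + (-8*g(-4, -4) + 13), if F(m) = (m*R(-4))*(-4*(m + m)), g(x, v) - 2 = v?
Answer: 29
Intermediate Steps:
g(x, v) = 2 + v
R(G) = 0
F(m) = 0 (F(m) = (m*0)*(-4*(m + m)) = 0*(-8*m) = 0)
F(-24) + (-8*g(-4, -4) + 13) = 0 + (-8*(2 - 4) + 13) = 0 + (-8*(-2) + 13) = 0 + (16 + 13) = 0 + 29 = 29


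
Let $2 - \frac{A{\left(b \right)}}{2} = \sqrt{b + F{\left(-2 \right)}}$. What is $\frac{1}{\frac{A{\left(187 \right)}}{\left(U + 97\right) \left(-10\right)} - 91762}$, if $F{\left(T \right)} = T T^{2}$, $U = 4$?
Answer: $- \frac{4680321012}{429475635239033} - \frac{101 \sqrt{179}}{429475635239033} \approx -1.0898 \cdot 10^{-5}$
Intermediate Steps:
$F{\left(T \right)} = T^{3}$
$A{\left(b \right)} = 4 - 2 \sqrt{-8 + b}$ ($A{\left(b \right)} = 4 - 2 \sqrt{b + \left(-2\right)^{3}} = 4 - 2 \sqrt{b - 8} = 4 - 2 \sqrt{-8 + b}$)
$\frac{1}{\frac{A{\left(187 \right)}}{\left(U + 97\right) \left(-10\right)} - 91762} = \frac{1}{\frac{4 - 2 \sqrt{-8 + 187}}{\left(4 + 97\right) \left(-10\right)} - 91762} = \frac{1}{\frac{4 - 2 \sqrt{179}}{101 \left(-10\right)} - 91762} = \frac{1}{\frac{4 - 2 \sqrt{179}}{-1010} - 91762} = \frac{1}{\left(4 - 2 \sqrt{179}\right) \left(- \frac{1}{1010}\right) - 91762} = \frac{1}{\left(- \frac{2}{505} + \frac{\sqrt{179}}{505}\right) - 91762} = \frac{1}{- \frac{46339812}{505} + \frac{\sqrt{179}}{505}}$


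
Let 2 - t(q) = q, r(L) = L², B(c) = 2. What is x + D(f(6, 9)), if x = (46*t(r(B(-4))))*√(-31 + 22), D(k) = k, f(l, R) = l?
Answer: 6 - 276*I ≈ 6.0 - 276.0*I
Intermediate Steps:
t(q) = 2 - q
x = -276*I (x = (46*(2 - 1*2²))*√(-31 + 22) = (46*(2 - 1*4))*√(-9) = (46*(2 - 4))*(3*I) = (46*(-2))*(3*I) = -276*I ≈ -276.0*I)
x + D(f(6, 9)) = -276*I + 6 = 6 - 276*I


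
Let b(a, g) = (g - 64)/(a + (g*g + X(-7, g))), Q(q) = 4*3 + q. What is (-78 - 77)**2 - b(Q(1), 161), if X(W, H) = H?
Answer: 626932278/26095 ≈ 24025.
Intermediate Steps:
Q(q) = 12 + q
b(a, g) = (-64 + g)/(a + g + g**2) (b(a, g) = (g - 64)/(a + (g*g + g)) = (-64 + g)/(a + (g**2 + g)) = (-64 + g)/(a + (g + g**2)) = (-64 + g)/(a + g + g**2))
(-78 - 77)**2 - b(Q(1), 161) = (-78 - 77)**2 - (-64 + 161)/((12 + 1) + 161 + 161**2) = (-155)**2 - 97/(13 + 161 + 25921) = 24025 - 97/26095 = 626932278/26095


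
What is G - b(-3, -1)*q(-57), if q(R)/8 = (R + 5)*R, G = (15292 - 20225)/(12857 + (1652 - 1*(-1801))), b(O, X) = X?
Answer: 386737787/16310 ≈ 23712.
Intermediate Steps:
G = -4933/16310 (G = -4933/(12857 + (1652 + 1801)) = -4933/(12857 + 3453) = -4933/16310 ≈ -0.30245)
q(R) = 8*R*(5 + R) (q(R) = 8*((R + 5)*R) = 8*((5 + R)*R) = 8*(R*(5 + R)) = 8*R*(5 + R))
G - b(-3, -1)*q(-57) = -4933/16310 - (-1)*8*(-57)*(5 - 57) = -4933/16310 - (-1)*8*(-57)*(-52) = -4933/16310 - (-1)*23712 = -4933/16310 - 1*(-23712) = -4933/16310 + 23712 = 386737787/16310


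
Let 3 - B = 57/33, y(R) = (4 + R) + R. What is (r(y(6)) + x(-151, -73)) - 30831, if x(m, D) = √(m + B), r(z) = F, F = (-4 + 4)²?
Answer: -30831 + 3*I*√2013/11 ≈ -30831.0 + 12.236*I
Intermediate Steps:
F = 0 (F = 0² = 0)
y(R) = 4 + 2*R
r(z) = 0
B = 14/11 (B = 3 - 57/33 = 3 - 1*19/11 = 3 - 19/11 = 14/11 ≈ 1.2727)
x(m, D) = √(14/11 + m) (x(m, D) = √(m + 14/11) = √(14/11 + m))
(r(y(6)) + x(-151, -73)) - 30831 = (0 + √(154 + 121*(-151))/11) - 30831 = (0 + √(154 - 18271)/11) - 30831 = (0 + √(-18117)/11) - 30831 = (0 + (3*I*√2013)/11) - 30831 = (0 + 3*I*√2013/11) - 30831 = 3*I*√2013/11 - 30831 = -30831 + 3*I*√2013/11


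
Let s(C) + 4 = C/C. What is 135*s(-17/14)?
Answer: -405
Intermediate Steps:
s(C) = -3 (s(C) = -4 + C/C = -4 + 1 = -3)
135*s(-17/14) = 135*(-3) = -405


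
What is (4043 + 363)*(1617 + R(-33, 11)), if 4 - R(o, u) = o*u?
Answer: 8741504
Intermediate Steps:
R(o, u) = 4 - o*u
(4043 + 363)*(1617 + R(-33, 11)) = (4043 + 363)*(1617 + (4 - 1*(-33)*11)) = 4406*(1617 + (4 + 363)) = 4406*(1617 + 367) = 4406*1984 = 8741504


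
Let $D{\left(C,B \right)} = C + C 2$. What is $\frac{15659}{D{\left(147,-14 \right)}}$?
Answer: $\frac{2237}{63} \approx 35.508$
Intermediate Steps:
$D{\left(C,B \right)} = 3 C$ ($D{\left(C,B \right)} = C + 2 C = 3 C$)
$\frac{15659}{D{\left(147,-14 \right)}} = \frac{15659}{3 \cdot 147} = \frac{15659}{441} = 15659 \cdot \frac{1}{441} = \frac{2237}{63}$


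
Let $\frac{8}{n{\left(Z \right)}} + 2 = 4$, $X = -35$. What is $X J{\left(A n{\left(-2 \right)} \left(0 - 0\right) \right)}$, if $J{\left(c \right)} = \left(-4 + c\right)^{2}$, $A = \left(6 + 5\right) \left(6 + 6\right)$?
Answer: $-560$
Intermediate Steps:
$n{\left(Z \right)} = 4$ ($n{\left(Z \right)} = \frac{8}{-2 + 4} = \frac{8}{2} = 8 \cdot \frac{1}{2} = 4$)
$A = 132$ ($A = 11 \cdot 12 = 132$)
$X J{\left(A n{\left(-2 \right)} \left(0 - 0\right) \right)} = - 35 \left(-4 + 132 \cdot 4 \left(0 - 0\right)\right)^{2} = - 35 \left(-4 + 528 \left(0 + 0\right)\right)^{2} = - 35 \left(-4 + 528 \cdot 0\right)^{2} = - 35 \left(-4 + 0\right)^{2} = - 35 \left(-4\right)^{2} = \left(-35\right) 16 = -560$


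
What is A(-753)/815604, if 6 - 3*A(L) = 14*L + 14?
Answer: 5267/1223406 ≈ 0.0043052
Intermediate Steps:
A(L) = -8/3 - 14*L/3 (A(L) = 2 - (14*L + 14)/3 = 2 - (14 + 14*L)/3 = 2 + (-14/3 - 14*L/3) = -8/3 - 14*L/3)
A(-753)/815604 = (-8/3 - 14/3*(-753))/815604 = (-8/3 + 3514)*(1/815604) = (10534/3)*(1/815604) = 5267/1223406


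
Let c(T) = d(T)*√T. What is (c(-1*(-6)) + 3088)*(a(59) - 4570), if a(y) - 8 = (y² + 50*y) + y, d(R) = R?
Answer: 5953664 + 11568*√6 ≈ 5.9820e+6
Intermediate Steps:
c(T) = T^(3/2) (c(T) = T*√T = T^(3/2))
a(y) = 8 + y² + 51*y (a(y) = 8 + ((y² + 50*y) + y) = 8 + (y² + 51*y) = 8 + y² + 51*y)
(c(-1*(-6)) + 3088)*(a(59) - 4570) = ((-1*(-6))^(3/2) + 3088)*((8 + 59² + 51*59) - 4570) = (6^(3/2) + 3088)*((8 + 3481 + 3009) - 4570) = (6*√6 + 3088)*(6498 - 4570) = (3088 + 6*√6)*1928 = 5953664 + 11568*√6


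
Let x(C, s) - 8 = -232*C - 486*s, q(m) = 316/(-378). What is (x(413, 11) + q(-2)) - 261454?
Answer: -68533070/189 ≈ -3.6261e+5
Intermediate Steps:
q(m) = -158/189 (q(m) = 316*(-1/378) = -158/189)
x(C, s) = 8 - 486*s - 232*C (x(C, s) = 8 + (-232*C - 486*s) = 8 + (-486*s - 232*C) = 8 - 486*s - 232*C)
(x(413, 11) + q(-2)) - 261454 = ((8 - 486*11 - 232*413) - 158/189) - 261454 = ((8 - 5346 - 95816) - 158/189) - 261454 = (-101154 - 158/189) - 261454 = -19118264/189 - 261454 = -68533070/189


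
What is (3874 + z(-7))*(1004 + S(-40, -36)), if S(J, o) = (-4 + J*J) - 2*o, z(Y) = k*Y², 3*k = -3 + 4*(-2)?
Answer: 29613776/3 ≈ 9.8713e+6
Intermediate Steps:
k = -11/3 (k = (-3 + 4*(-2))/3 = (-3 - 8)/3 = (⅓)*(-11) = -11/3 ≈ -3.6667)
z(Y) = -11*Y²/3
S(J, o) = -4 + J² - 2*o (S(J, o) = (-4 + J²) - 2*o = -4 + J² - 2*o)
(3874 + z(-7))*(1004 + S(-40, -36)) = (3874 - 11/3*(-7)²)*(1004 + (-4 + (-40)² - 2*(-36))) = (3874 - 11/3*49)*(1004 + (-4 + 1600 + 72)) = (3874 - 539/3)*(1004 + 1668) = (11083/3)*2672 = 29613776/3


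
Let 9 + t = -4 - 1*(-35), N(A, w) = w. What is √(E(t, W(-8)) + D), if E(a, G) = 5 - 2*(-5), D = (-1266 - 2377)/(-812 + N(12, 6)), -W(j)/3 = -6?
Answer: √12680798/806 ≈ 4.4181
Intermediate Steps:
W(j) = 18 (W(j) = -3*(-6) = 18)
D = 3643/806 (D = (-1266 - 2377)/(-812 + 6) = -3643/(-806) = -3643*(-1/806) = 3643/806 ≈ 4.5199)
t = 22 (t = -9 + (-4 - 1*(-35)) = -9 + (-4 + 35) = -9 + 31 = 22)
E(a, G) = 15 (E(a, G) = 5 + 10 = 15)
√(E(t, W(-8)) + D) = √(15 + 3643/806) = √(15733/806) = √12680798/806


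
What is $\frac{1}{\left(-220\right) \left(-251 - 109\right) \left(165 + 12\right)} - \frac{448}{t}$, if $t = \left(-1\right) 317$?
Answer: $\frac{6280243517}{4443832800} \approx 1.4132$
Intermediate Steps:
$t = -317$
$\frac{1}{\left(-220\right) \left(-251 - 109\right) \left(165 + 12\right)} - \frac{448}{t} = \frac{1}{\left(-220\right) \left(-251 - 109\right) \left(165 + 12\right)} - \frac{448}{-317} = - \frac{1}{220 \left(\left(-360\right) 177\right)} - - \frac{448}{317} = - \frac{1}{220 \left(-63720\right)} + \frac{448}{317} = \left(- \frac{1}{220}\right) \left(- \frac{1}{63720}\right) + \frac{448}{317} = \frac{1}{14018400} + \frac{448}{317} = \frac{6280243517}{4443832800}$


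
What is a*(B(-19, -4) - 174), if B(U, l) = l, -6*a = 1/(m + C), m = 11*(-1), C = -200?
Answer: -89/633 ≈ -0.14060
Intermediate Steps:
m = -11
a = 1/1266 (a = -1/(6*(-11 - 200)) = -⅙/(-211) = -⅙*(-1/211) = 1/1266 ≈ 0.00078989)
a*(B(-19, -4) - 174) = (-4 - 174)/1266 = (1/1266)*(-178) = -89/633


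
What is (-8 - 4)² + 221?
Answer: 365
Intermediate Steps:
(-8 - 4)² + 221 = (-12)² + 221 = 144 + 221 = 365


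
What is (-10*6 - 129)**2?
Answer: 35721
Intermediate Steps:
(-10*6 - 129)**2 = (-60 - 129)**2 = (-189)**2 = 35721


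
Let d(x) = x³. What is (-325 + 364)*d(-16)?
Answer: -159744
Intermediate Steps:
(-325 + 364)*d(-16) = (-325 + 364)*(-16)³ = 39*(-4096) = -159744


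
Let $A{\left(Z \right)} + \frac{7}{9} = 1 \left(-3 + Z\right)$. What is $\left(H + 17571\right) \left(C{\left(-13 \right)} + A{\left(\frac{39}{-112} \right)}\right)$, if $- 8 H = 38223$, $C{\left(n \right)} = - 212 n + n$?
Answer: $\frac{94184180275}{2688} \approx 3.5039 \cdot 10^{7}$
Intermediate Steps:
$C{\left(n \right)} = - 211 n$
$A{\left(Z \right)} = - \frac{34}{9} + Z$ ($A{\left(Z \right)} = - \frac{7}{9} + 1 \left(-3 + Z\right) = - \frac{7}{9} + \left(-3 + Z\right) = - \frac{34}{9} + Z$)
$H = - \frac{38223}{8}$ ($H = \left(- \frac{1}{8}\right) 38223 = - \frac{38223}{8} \approx -4777.9$)
$\left(H + 17571\right) \left(C{\left(-13 \right)} + A{\left(\frac{39}{-112} \right)}\right) = \left(- \frac{38223}{8} + 17571\right) \left(\left(-211\right) \left(-13\right) - \left(\frac{34}{9} - \frac{39}{-112}\right)\right) = \frac{102345 \left(2743 + \left(- \frac{34}{9} + 39 \left(- \frac{1}{112}\right)\right)\right)}{8} = \frac{102345 \left(2743 - \frac{4159}{1008}\right)}{8} = \frac{102345}{8} \cdot \frac{2760785}{1008} = \frac{94184180275}{2688}$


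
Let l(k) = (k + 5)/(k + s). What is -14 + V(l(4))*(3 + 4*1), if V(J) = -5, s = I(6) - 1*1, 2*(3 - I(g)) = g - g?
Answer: -49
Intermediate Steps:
I(g) = 3 (I(g) = 3 - (g - g)/2 = 3 - ½*0 = 3 + 0 = 3)
s = 2 (s = 3 - 1*1 = 3 - 1 = 2)
l(k) = (5 + k)/(2 + k) (l(k) = (k + 5)/(k + 2) = (5 + k)/(2 + k))
-14 + V(l(4))*(3 + 4*1) = -14 - 5*(3 + 4*1) = -14 - 5*(3 + 4) = -14 - 5*7 = -14 - 35 = -49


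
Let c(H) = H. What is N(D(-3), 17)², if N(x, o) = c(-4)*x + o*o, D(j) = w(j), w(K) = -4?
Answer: 93025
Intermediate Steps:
D(j) = -4
N(x, o) = o² - 4*x (N(x, o) = -4*x + o*o = -4*x + o² = o² - 4*x)
N(D(-3), 17)² = (17² - 4*(-4))² = (289 + 16)² = 305² = 93025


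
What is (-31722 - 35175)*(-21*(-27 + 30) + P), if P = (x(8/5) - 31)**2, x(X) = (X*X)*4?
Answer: -15385373442/625 ≈ -2.4617e+7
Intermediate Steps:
x(X) = 4*X**2 (x(X) = X**2*4 = 4*X**2)
P = 269361/625 (P = (4*(8/5)**2 - 31)**2 = (4*(64/25) - 31)**2 = (256/25 - 31)**2 = (-519/25)**2 = 269361/625 ≈ 430.98)
(-31722 - 35175)*(-21*(-27 + 30) + P) = (-31722 - 35175)*(-21*(-27 + 30) + 269361/625) = -66897*(-21*3 + 269361/625) = -66897*(-63 + 269361/625) = -66897*229986/625 = -15385373442/625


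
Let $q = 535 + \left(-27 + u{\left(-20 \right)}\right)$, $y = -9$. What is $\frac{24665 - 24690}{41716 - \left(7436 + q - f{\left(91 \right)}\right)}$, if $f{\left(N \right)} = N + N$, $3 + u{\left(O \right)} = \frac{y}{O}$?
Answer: $- \frac{500}{679131} \approx -0.00073623$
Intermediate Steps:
$u{\left(O \right)} = -3 - \frac{9}{O}$
$f{\left(N \right)} = 2 N$
$q = \frac{10109}{20}$ ($q = 535 - \left(30 - \frac{9}{20}\right) = 535 - \frac{591}{20} = \frac{10109}{20} \approx 505.45$)
$\frac{24665 - 24690}{41716 - \left(7436 + q - f{\left(91 \right)}\right)} = \frac{24665 - 24690}{41716 + \left(\left(2 \cdot 91 + \left(5872 - \frac{10109}{20}\right)\right) - 13308\right)} = - \frac{25}{41716 + \left(\left(182 + \left(5872 - \frac{10109}{20}\right)\right) - 13308\right)} = - \frac{25}{41716 + \left(\left(182 + \frac{107331}{20}\right) - 13308\right)} = - \frac{25}{41716 + \left(\frac{110971}{20} - 13308\right)} = - \frac{25}{41716 - \frac{155189}{20}} = - \frac{25}{\frac{679131}{20}} = \left(-25\right) \frac{20}{679131} = - \frac{500}{679131}$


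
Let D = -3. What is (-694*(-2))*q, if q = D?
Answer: -4164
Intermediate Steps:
q = -3
(-694*(-2))*q = -694*(-2)*(-3) = 1388*(-3) = -4164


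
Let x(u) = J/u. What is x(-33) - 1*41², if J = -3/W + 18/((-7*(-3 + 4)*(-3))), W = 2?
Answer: -258871/154 ≈ -1681.0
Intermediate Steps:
J = -9/14 (J = -3/2 + 18/((-7*(-3 + 4)*(-3))) = -3*½ + 18/((-7*(-3))) = -3/2 + 18/((-7*(-3))) = -3/2 + 18/21 = -3/2 + 18*(1/21) = -3/2 + 6/7 = -9/14 ≈ -0.64286)
x(u) = -9/(14*u)
x(-33) - 1*41² = -9/14/(-33) - 1*41² = -9/14*(-1/33) - 1*1681 = 3/154 - 1681 = -258871/154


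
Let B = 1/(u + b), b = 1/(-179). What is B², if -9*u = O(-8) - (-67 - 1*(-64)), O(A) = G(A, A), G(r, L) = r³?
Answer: 2595321/8299574404 ≈ 0.00031271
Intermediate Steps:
O(A) = A³
u = 509/9 (u = -((-8)³ - (-67 - 1*(-64)))/9 = -(-512 - (-67 + 64))/9 = -(-512 - 1*(-3))/9 = -(-512 + 3)/9 = -⅑*(-509) = 509/9 ≈ 56.556)
b = -1/179 ≈ -0.0055866
B = 1611/91102 (B = 1/(509/9 - 1/179) = 1/(91102/1611) = 1611/91102 ≈ 0.017683)
B² = (1611/91102)² = 2595321/8299574404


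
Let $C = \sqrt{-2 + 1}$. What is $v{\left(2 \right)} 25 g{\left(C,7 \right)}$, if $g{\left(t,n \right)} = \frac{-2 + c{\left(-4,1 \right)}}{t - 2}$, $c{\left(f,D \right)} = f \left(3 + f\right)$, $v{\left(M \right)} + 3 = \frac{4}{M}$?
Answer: $20 + 10 i \approx 20.0 + 10.0 i$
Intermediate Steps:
$v{\left(M \right)} = -3 + \frac{4}{M}$
$C = i$ ($C = \sqrt{-1} = i \approx 1.0 i$)
$g{\left(t,n \right)} = \frac{2}{-2 + t}$ ($g{\left(t,n \right)} = \frac{-2 - 4 \left(3 - 4\right)}{t - 2} = \frac{-2 - -4}{-2 + t} = \frac{-2 + 4}{-2 + t} = \frac{2}{-2 + t}$)
$v{\left(2 \right)} 25 g{\left(C,7 \right)} = \left(-3 + \frac{4}{2}\right) 25 \frac{2}{-2 + i} = \left(-3 + 4 \cdot \frac{1}{2}\right) 25 \cdot 2 \frac{-2 - i}{5} = \left(-3 + 2\right) 25 \frac{2 \left(-2 - i\right)}{5} = \left(-1\right) 25 \frac{2 \left(-2 - i\right)}{5} = - 25 \frac{2 \left(-2 - i\right)}{5} = - 10 \left(-2 - i\right)$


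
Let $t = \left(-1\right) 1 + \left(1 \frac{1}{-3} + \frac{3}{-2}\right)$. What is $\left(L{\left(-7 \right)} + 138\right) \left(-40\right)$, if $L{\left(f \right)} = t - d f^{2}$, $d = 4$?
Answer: $\frac{7300}{3} \approx 2433.3$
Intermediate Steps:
$t = - \frac{17}{6}$ ($t = -1 + \left(1 \left(- \frac{1}{3}\right) + 3 \left(- \frac{1}{2}\right)\right) = -1 - \frac{11}{6} = - \frac{17}{6} \approx -2.8333$)
$L{\left(f \right)} = - \frac{17}{6} - 4 f^{2}$
$\left(L{\left(-7 \right)} + 138\right) \left(-40\right) = \left(\left(- \frac{17}{6} - 4 \left(-7\right)^{2}\right) + 138\right) \left(-40\right) = \left(\left(- \frac{17}{6} - 196\right) + 138\right) \left(-40\right) = \left(- \frac{1193}{6} + 138\right) \left(-40\right) = \left(- \frac{365}{6}\right) \left(-40\right) = \frac{7300}{3}$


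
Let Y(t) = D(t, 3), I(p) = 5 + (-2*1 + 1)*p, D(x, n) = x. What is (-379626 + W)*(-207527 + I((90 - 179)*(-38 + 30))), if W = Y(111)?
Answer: 79027926510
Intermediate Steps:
I(p) = 5 - p (I(p) = 5 + (-2 + 1)*p = 5 - p)
Y(t) = t
W = 111
(-379626 + W)*(-207527 + I((90 - 179)*(-38 + 30))) = (-379626 + 111)*(-207527 + (5 - (90 - 179)*(-38 + 30))) = -379515*(-207527 + (5 - (-89)*(-8))) = -379515*(-207527 + (5 - 1*712)) = -379515*(-207527 + (5 - 712)) = -379515*(-207527 - 707) = -379515*(-208234) = 79027926510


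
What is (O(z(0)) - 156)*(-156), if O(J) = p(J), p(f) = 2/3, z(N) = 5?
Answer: 24232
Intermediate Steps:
p(f) = ⅔ (p(f) = 2*(⅓) = ⅔)
O(J) = ⅔
(O(z(0)) - 156)*(-156) = (⅔ - 156)*(-156) = -466/3*(-156) = 24232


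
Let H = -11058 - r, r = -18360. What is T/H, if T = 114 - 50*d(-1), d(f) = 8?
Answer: -143/3651 ≈ -0.039167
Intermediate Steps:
H = 7302 (H = -11058 - 1*(-18360) = -11058 + 18360 = 7302)
T = -286 (T = 114 - 50*8 = 114 - 400 = -286)
T/H = -286/7302 = -286*1/7302 = -143/3651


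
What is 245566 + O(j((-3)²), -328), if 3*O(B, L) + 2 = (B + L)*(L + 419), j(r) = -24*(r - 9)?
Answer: 235616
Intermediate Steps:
j(r) = 216 - 24*r (j(r) = -24*(-9 + r) = 216 - 24*r)
O(B, L) = -⅔ + (419 + L)*(B + L)/3 (O(B, L) = -⅔ + ((B + L)*(L + 419))/3 = -⅔ + ((B + L)*(419 + L))/3 = -⅔ + ((419 + L)*(B + L))/3 = -⅔ + (419 + L)*(B + L)/3)
245566 + O(j((-3)²), -328) = 245566 + (-⅔ + (⅓)*(-328)² + 419*(216 - 24*(-3)²)/3 + (419/3)*(-328) + (⅓)*(216 - 24*(-3)²)*(-328)) = 245566 + (-⅔ + (⅓)*107584 + 419*(216 - 24*9)/3 - 137432/3 + (⅓)*(216 - 24*9)*(-328)) = 245566 + (-⅔ + 107584/3 + 419*(216 - 216)/3 - 137432/3 + (⅓)*(216 - 216)*(-328)) = 245566 + (-⅔ + 107584/3 + (419/3)*0 - 137432/3 + (⅓)*0*(-328)) = 245566 + (-⅔ + 107584/3 + 0 - 137432/3 + 0) = 245566 - 9950 = 235616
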